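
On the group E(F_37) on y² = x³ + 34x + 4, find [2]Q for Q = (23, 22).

tangent at (23, 22): λ = (3·23² + 34)/(2·22) ≡ 30/7. 7⁻¹ ≡ 16 (mod 37), so λ ≡ 30·16 ≡ 36.
  x = λ² - 23 - 23 = 1296 - 46 ≡ 29; y = λ·(23 - 29) - 22 ≡ 21. → (29, 21)

(29, 21)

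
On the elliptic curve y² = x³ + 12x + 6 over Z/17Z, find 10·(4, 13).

(15, 5)

Write G = (4, 13).
Double-and-add on 10 = (1010)₂. Start with G = (4, 13) for the leading 1-bit.
double: tangent at (4, 13): λ = (3·4² + 12)/(2·13) ≡ 9/9. 9⁻¹ ≡ 2 (mod 17) since 9·2 = 18 ≡ 1, so λ ≡ 9·2 ≡ 1.
  x = λ² - 4 - 4 = 1 - 8 ≡ 10; y = λ·(4 - 10) - 13 ≡ 15. → (10, 15)
double: tangent at (10, 15): λ = (3·10² + 12)/(2·15) ≡ 6/13. 13⁻¹ ≡ 4 (mod 17), so λ ≡ 6·4 ≡ 7.
  x = λ² - 10 - 10 = 49 - 20 ≡ 12; y = λ·(10 - 12) - 15 ≡ 5. → (12, 5)
add G: (12, 5) + (4, 13). λ = (13 - 5)/(4 - 12) ≡ 8/9 mod 17. 9⁻¹ ≡ 2 (mod 17), so λ ≡ 16.
  x = λ² - 12 - 4 = 256 - 16 ≡ 2; y = λ·(12 - 2) - 5 ≡ 2. → (2, 2)
double: tangent at (2, 2): λ = (3·2² + 12)/(2·2) ≡ 7/4. 4⁻¹ ≡ 13 (mod 17) since 4·13 = 52 ≡ 1, so λ ≡ 7·13 ≡ 6.
  x = λ² - 2 - 2 = 36 - 4 ≡ 15; y = λ·(2 - 15) - 2 ≡ 5. → (15, 5)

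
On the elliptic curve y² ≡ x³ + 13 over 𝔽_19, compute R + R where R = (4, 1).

tangent at (4, 1): λ = (3·4² + 0)/(2·1) ≡ 10/2. 2⁻¹ ≡ 10 (mod 19), so λ ≡ 10·10 ≡ 5.
  x = λ² - 4 - 4 = 25 - 8 ≡ 17; y = λ·(4 - 17) - 1 ≡ 10. → (17, 10)

(17, 10)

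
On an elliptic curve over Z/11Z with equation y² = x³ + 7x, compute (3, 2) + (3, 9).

O

The two points share x = 3 and their y-coordinates satisfy 2 + 9 ≡ 0 (mod 11), so they are inverses. Their sum is ∞.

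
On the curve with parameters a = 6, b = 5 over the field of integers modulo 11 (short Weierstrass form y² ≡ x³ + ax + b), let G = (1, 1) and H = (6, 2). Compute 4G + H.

First 4G:
Double-and-add on 4 = (100)₂. Start with G = (1, 1) for the leading 1-bit.
double: tangent at (1, 1): λ = (3·1² + 6)/(2·1) ≡ 9/2. 2⁻¹ ≡ 6 (mod 11), so λ ≡ 9·6 ≡ 10.
  x = λ² - 1 - 1 = 100 - 2 ≡ 10; y = λ·(1 - 10) - 1 ≡ 8. → (10, 8)
double: tangent at (10, 8): λ = (3·10² + 6)/(2·8) ≡ 9/5. 5⁻¹ ≡ 9 (mod 11), so λ ≡ 9·9 ≡ 4.
  x = λ² - 10 - 10 = 16 - 20 ≡ 7; y = λ·(10 - 7) - 8 ≡ 4. → (7, 4)
4G = (7, 4).
Finally 4G + H:
(7, 4) + (6, 2). λ = (2 - 4)/(6 - 7) ≡ 9/10 mod 11. 10⁻¹ ≡ 10 (mod 11), so λ ≡ 2.
  x = λ² - 7 - 6 = 4 - 13 ≡ 2; y = λ·(7 - 2) - 4 ≡ 6. → (2, 6)

(2, 6)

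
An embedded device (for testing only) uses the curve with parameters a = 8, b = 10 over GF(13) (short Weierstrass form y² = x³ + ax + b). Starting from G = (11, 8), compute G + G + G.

(3, 3)

Repeated addition: build up to 3G.
2G: tangent at (11, 8): λ = (3·11² + 8)/(2·8) ≡ 7/3. 3⁻¹ ≡ 9 (mod 13), so λ ≡ 7·9 ≡ 11.
  x = λ² - 11 - 11 = 121 - 22 ≡ 8; y = λ·(11 - 8) - 8 ≡ 12. → (8, 12)
3G: (8, 12) + (11, 8). λ = (8 - 12)/(11 - 8) ≡ 9/3 mod 13. 3⁻¹ ≡ 9 (mod 13) since 3·9 = 27 ≡ 1, so λ ≡ 3.
  x = λ² - 8 - 11 = 9 - 19 ≡ 3; y = λ·(8 - 3) - 12 ≡ 3. → (3, 3)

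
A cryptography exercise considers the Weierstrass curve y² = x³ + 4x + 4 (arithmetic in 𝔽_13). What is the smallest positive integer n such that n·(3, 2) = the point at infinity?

5

2P: tangent at (3, 2): λ = (3·3² + 4)/(2·2) ≡ 5/4. 4⁻¹ ≡ 10 (mod 13) since 4·10 = 40 ≡ 1, so λ ≡ 5·10 ≡ 11.
  x = λ² - 3 - 3 = 121 - 6 ≡ 11; y = λ·(3 - 11) - 2 ≡ 1. → (11, 1)
3P: (11, 1) + (3, 2). λ = (2 - 1)/(3 - 11) ≡ 1/5 mod 13. 5⁻¹ ≡ 8 (mod 13) since 5·8 = 40 ≡ 1, so λ ≡ 8.
  x = λ² - 11 - 3 = 64 - 14 ≡ 11; y = λ·(11 - 11) - 1 ≡ 12. → (11, 12)
4P: (11, 12) + (3, 2). λ = (2 - 12)/(3 - 11) ≡ 3/5 mod 13. 5⁻¹ ≡ 8 (mod 13), so λ ≡ 11.
  x = λ² - 11 - 3 = 121 - 14 ≡ 3; y = λ·(11 - 3) - 12 ≡ 11. → (3, 11)
5P: (3, 11) + (3, 2): same x and y₁ ≡ -y₂, so the sum is the point at infinity.
5P = the point at infinity, so the order is 5.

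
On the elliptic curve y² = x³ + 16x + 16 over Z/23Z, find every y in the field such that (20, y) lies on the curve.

none

x³ + 16x + 16 = 8336 ≡ 10 (mod 23).
10 is a non-residue mod 23; no y exists.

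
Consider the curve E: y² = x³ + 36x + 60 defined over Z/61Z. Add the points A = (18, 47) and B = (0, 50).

(18, 47) + (0, 50). λ = (50 - 47)/(0 - 18) ≡ 3/43 mod 61. 43⁻¹ ≡ 44 (mod 61), so λ ≡ 10.
  x = λ² - 18 - 0 = 100 - 18 ≡ 21; y = λ·(18 - 21) - 47 ≡ 45. → (21, 45)

(21, 45)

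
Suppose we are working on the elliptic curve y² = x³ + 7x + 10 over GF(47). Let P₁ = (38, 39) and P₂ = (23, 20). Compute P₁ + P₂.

(11, 14)

(38, 39) + (23, 20). λ = (20 - 39)/(23 - 38) ≡ 28/32 mod 47. 32⁻¹ ≡ 25 (mod 47) since 32·25 = 800 ≡ 1, so λ ≡ 42.
  x = λ² - 38 - 23 = 1764 - 61 ≡ 11; y = λ·(38 - 11) - 39 ≡ 14. → (11, 14)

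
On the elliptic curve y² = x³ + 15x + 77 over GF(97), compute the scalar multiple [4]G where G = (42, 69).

(20, 36)

Double-and-add on 4 = (100)₂. Start with G = (42, 69) for the leading 1-bit.
double: tangent at (42, 69): λ = (3·42² + 15)/(2·69) ≡ 69/41. 41⁻¹ ≡ 71 (mod 97), so λ ≡ 69·71 ≡ 49.
  x = λ² - 42 - 42 = 2401 - 84 ≡ 86; y = λ·(42 - 86) - 69 ≡ 6. → (86, 6)
double: tangent at (86, 6): λ = (3·86² + 15)/(2·6) ≡ 87/12. 12⁻¹ ≡ 89 (mod 97), so λ ≡ 87·89 ≡ 80.
  x = λ² - 86 - 86 = 6400 - 172 ≡ 20; y = λ·(86 - 20) - 6 ≡ 36. → (20, 36)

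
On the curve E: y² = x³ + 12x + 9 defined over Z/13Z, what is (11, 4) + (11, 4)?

(0, 3)

tangent at (11, 4): λ = (3·11² + 12)/(2·4) ≡ 11/8. 8⁻¹ ≡ 5 (mod 13) since 8·5 = 40 ≡ 1, so λ ≡ 11·5 ≡ 3.
  x = λ² - 11 - 11 = 9 - 22 ≡ 0; y = λ·(11 - 0) - 4 ≡ 3. → (0, 3)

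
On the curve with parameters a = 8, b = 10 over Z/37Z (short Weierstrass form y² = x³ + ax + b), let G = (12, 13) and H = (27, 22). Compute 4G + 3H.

First 4G:
Repeated addition: build up to 4G.
2G: tangent at (12, 13): λ = (3·12² + 8)/(2·13) ≡ 33/26. 26⁻¹ ≡ 10 (mod 37), so λ ≡ 33·10 ≡ 34.
  x = λ² - 12 - 12 = 1156 - 24 ≡ 22; y = λ·(12 - 22) - 13 ≡ 17. → (22, 17)
3G: (22, 17) + (12, 13). λ = (13 - 17)/(12 - 22) ≡ 33/27 mod 37. 27⁻¹ ≡ 11 (mod 37) since 27·11 = 297 ≡ 1, so λ ≡ 30.
  x = λ² - 22 - 12 = 900 - 34 ≡ 15; y = λ·(22 - 15) - 17 ≡ 8. → (15, 8)
4G: (15, 8) + (12, 13). λ = (13 - 8)/(12 - 15) ≡ 5/34 mod 37. 34⁻¹ ≡ 12 (mod 37), so λ ≡ 23.
  x = λ² - 15 - 12 = 529 - 27 ≡ 21; y = λ·(15 - 21) - 8 ≡ 2. → (21, 2)
4G = (21, 2).
Next 3H:
Repeated addition: build up to 3H.
2H: tangent at (27, 22): λ = (3·27² + 8)/(2·22) ≡ 12/7. 7⁻¹ ≡ 16 (mod 37) since 7·16 = 112 ≡ 1, so λ ≡ 12·16 ≡ 7.
  x = λ² - 27 - 27 = 49 - 54 ≡ 32; y = λ·(27 - 32) - 22 ≡ 17. → (32, 17)
3H: (32, 17) + (27, 22). λ = (22 - 17)/(27 - 32) ≡ 5/32 mod 37. 32⁻¹ ≡ 22 (mod 37), so λ ≡ 36.
  x = λ² - 32 - 27 = 1296 - 59 ≡ 16; y = λ·(32 - 16) - 17 ≡ 4. → (16, 4)
3H = (16, 4).
Finally 4G + 3H:
(21, 2) + (16, 4). λ = (4 - 2)/(16 - 21) ≡ 2/32 mod 37. 32⁻¹ ≡ 22 (mod 37), so λ ≡ 7.
  x = λ² - 21 - 16 = 49 - 37 ≡ 12; y = λ·(21 - 12) - 2 ≡ 24. → (12, 24)

(12, 24)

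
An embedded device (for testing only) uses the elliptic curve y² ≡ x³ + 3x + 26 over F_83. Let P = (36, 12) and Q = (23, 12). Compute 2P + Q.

(27, 6)

First 2P:
Repeated addition: build up to 2P.
2P: tangent at (36, 12): λ = (3·36² + 3)/(2·12) ≡ 73/24. 24⁻¹ ≡ 45 (mod 83) since 24·45 = 1080 ≡ 1, so λ ≡ 73·45 ≡ 48.
  x = λ² - 36 - 36 = 2304 - 72 ≡ 74; y = λ·(36 - 74) - 12 ≡ 73. → (74, 73)
2P = (74, 73).
Finally 2P + Q:
(74, 73) + (23, 12). λ = (12 - 73)/(23 - 74) ≡ 22/32 mod 83. 32⁻¹ ≡ 13 (mod 83), so λ ≡ 37.
  x = λ² - 74 - 23 = 1369 - 97 ≡ 27; y = λ·(74 - 27) - 73 ≡ 6. → (27, 6)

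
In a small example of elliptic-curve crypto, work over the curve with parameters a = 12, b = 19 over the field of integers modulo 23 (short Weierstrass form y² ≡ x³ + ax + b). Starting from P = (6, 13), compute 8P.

Double-and-add on 8 = (1000)₂. Start with P = (6, 13) for the leading 1-bit.
double: tangent at (6, 13): λ = (3·6² + 12)/(2·13) ≡ 5/3. 3⁻¹ ≡ 8 (mod 23), so λ ≡ 5·8 ≡ 17.
  x = λ² - 6 - 6 = 289 - 12 ≡ 1; y = λ·(6 - 1) - 13 ≡ 3. → (1, 3)
double: tangent at (1, 3): λ = (3·1² + 12)/(2·3) ≡ 15/6. 6⁻¹ ≡ 4 (mod 23), so λ ≡ 15·4 ≡ 14.
  x = λ² - 1 - 1 = 196 - 2 ≡ 10; y = λ·(1 - 10) - 3 ≡ 9. → (10, 9)
double: tangent at (10, 9): λ = (3·10² + 12)/(2·9) ≡ 13/18. 18⁻¹ ≡ 9 (mod 23) since 18·9 = 162 ≡ 1, so λ ≡ 13·9 ≡ 2.
  x = λ² - 10 - 10 = 4 - 20 ≡ 7; y = λ·(10 - 7) - 9 ≡ 20. → (7, 20)

(7, 20)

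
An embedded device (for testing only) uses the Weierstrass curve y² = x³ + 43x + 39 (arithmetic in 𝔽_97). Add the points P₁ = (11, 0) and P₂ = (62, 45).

(11, 0) + (62, 45). λ = (45 - 0)/(62 - 11) ≡ 45/51 mod 97. 51⁻¹ ≡ 78 (mod 97) since 51·78 = 3978 ≡ 1, so λ ≡ 18.
  x = λ² - 11 - 62 = 324 - 73 ≡ 57; y = λ·(11 - 57) - 0 ≡ 45. → (57, 45)

(57, 45)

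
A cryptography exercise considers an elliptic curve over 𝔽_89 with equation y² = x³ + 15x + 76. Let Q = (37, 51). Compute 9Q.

(38, 31)

Double-and-add on 9 = (1001)₂. Start with Q = (37, 51) for the leading 1-bit.
double: tangent at (37, 51): λ = (3·37² + 15)/(2·51) ≡ 28/13. 13⁻¹ ≡ 48 (mod 89), so λ ≡ 28·48 ≡ 9.
  x = λ² - 37 - 37 = 81 - 74 ≡ 7; y = λ·(37 - 7) - 51 ≡ 41. → (7, 41)
double: tangent at (7, 41): λ = (3·7² + 15)/(2·41) ≡ 73/82. 82⁻¹ ≡ 38 (mod 89), so λ ≡ 73·38 ≡ 15.
  x = λ² - 7 - 7 = 225 - 14 ≡ 33; y = λ·(7 - 33) - 41 ≡ 14. → (33, 14)
double: tangent at (33, 14): λ = (3·33² + 15)/(2·14) ≡ 78/28. 28⁻¹ ≡ 35 (mod 89), so λ ≡ 78·35 ≡ 60.
  x = λ² - 33 - 33 = 3600 - 66 ≡ 63; y = λ·(33 - 63) - 14 ≡ 55. → (63, 55)
add Q: (63, 55) + (37, 51). λ = (51 - 55)/(37 - 63) ≡ 85/63 mod 89. 63⁻¹ ≡ 65 (mod 89), so λ ≡ 7.
  x = λ² - 63 - 37 = 49 - 100 ≡ 38; y = λ·(63 - 38) - 55 ≡ 31. → (38, 31)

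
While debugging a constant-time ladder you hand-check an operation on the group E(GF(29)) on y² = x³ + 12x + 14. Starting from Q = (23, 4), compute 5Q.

Double-and-add on 5 = (101)₂. Start with Q = (23, 4) for the leading 1-bit.
double: tangent at (23, 4): λ = (3·23² + 12)/(2·4) ≡ 4/8. 8⁻¹ ≡ 11 (mod 29), so λ ≡ 4·11 ≡ 15.
  x = λ² - 23 - 23 = 225 - 46 ≡ 5; y = λ·(23 - 5) - 4 ≡ 5. → (5, 5)
double: tangent at (5, 5): λ = (3·5² + 12)/(2·5) ≡ 0/10. 10⁻¹ ≡ 3 (mod 29) since 10·3 = 30 ≡ 1, so λ ≡ 0·3 ≡ 0.
  x = λ² - 5 - 5 = 0 - 10 ≡ 19; y = λ·(5 - 19) - 5 ≡ 24. → (19, 24)
add Q: (19, 24) + (23, 4). λ = (4 - 24)/(23 - 19) ≡ 9/4 mod 29. 4⁻¹ ≡ 22 (mod 29) since 4·22 = 88 ≡ 1, so λ ≡ 24.
  x = λ² - 19 - 23 = 576 - 42 ≡ 12; y = λ·(19 - 12) - 24 ≡ 28. → (12, 28)

(12, 28)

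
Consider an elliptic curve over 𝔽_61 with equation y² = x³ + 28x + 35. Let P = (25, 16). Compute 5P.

(16, 2)

Repeated addition: build up to 5P.
2P: tangent at (25, 16): λ = (3·25² + 28)/(2·16) ≡ 12/32. 32⁻¹ ≡ 21 (mod 61) since 32·21 = 672 ≡ 1, so λ ≡ 12·21 ≡ 8.
  x = λ² - 25 - 25 = 64 - 50 ≡ 14; y = λ·(25 - 14) - 16 ≡ 11. → (14, 11)
3P: (14, 11) + (25, 16). λ = (16 - 11)/(25 - 14) ≡ 5/11 mod 61. 11⁻¹ ≡ 50 (mod 61), so λ ≡ 6.
  x = λ² - 14 - 25 = 36 - 39 ≡ 58; y = λ·(14 - 58) - 11 ≡ 30. → (58, 30)
4P: (58, 30) + (25, 16). λ = (16 - 30)/(25 - 58) ≡ 47/28 mod 61. 28⁻¹ ≡ 24 (mod 61) since 28·24 = 672 ≡ 1, so λ ≡ 30.
  x = λ² - 58 - 25 = 900 - 83 ≡ 24; y = λ·(58 - 24) - 30 ≡ 14. → (24, 14)
5P: (24, 14) + (25, 16). λ = (16 - 14)/(25 - 24) ≡ 2/1 mod 61. 1⁻¹ ≡ 1 (mod 61), so λ ≡ 2.
  x = λ² - 24 - 25 = 4 - 49 ≡ 16; y = λ·(24 - 16) - 14 ≡ 2. → (16, 2)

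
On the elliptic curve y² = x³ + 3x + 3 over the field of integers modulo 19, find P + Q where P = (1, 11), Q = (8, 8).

(16, 9)

(1, 11) + (8, 8). λ = (8 - 11)/(8 - 1) ≡ 16/7 mod 19. 7⁻¹ ≡ 11 (mod 19), so λ ≡ 5.
  x = λ² - 1 - 8 = 25 - 9 ≡ 16; y = λ·(1 - 16) - 11 ≡ 9. → (16, 9)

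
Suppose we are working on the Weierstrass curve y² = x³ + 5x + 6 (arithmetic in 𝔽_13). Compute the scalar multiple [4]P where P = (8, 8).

O

Repeated addition: build up to 4P.
2P: tangent at (8, 8): λ = (3·8² + 5)/(2·8) ≡ 2/3. 3⁻¹ ≡ 9 (mod 13), so λ ≡ 2·9 ≡ 5.
  x = λ² - 8 - 8 = 25 - 16 ≡ 9; y = λ·(8 - 9) - 8 ≡ 0. → (9, 0)
3P: (9, 0) + (8, 8). λ = (8 - 0)/(8 - 9) ≡ 8/12 mod 13. 12⁻¹ ≡ 12 (mod 13), so λ ≡ 5.
  x = λ² - 9 - 8 = 25 - 17 ≡ 8; y = λ·(9 - 8) - 0 ≡ 5. → (8, 5)
4P: (8, 5) + (8, 8): same x and y₁ ≡ -y₂, so the sum is O.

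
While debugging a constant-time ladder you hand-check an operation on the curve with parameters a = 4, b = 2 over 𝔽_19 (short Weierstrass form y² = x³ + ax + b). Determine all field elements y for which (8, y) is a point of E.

x³ + 4x + 2 = 546 ≡ 14 (mod 19).
14 is a non-residue mod 19; no y exists.

none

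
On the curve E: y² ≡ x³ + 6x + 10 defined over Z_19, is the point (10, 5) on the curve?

yes

y² = 5² ≡ 6; x³ + 6x + 10 = 1070 ≡ 6 (mod 19). 6 = 6.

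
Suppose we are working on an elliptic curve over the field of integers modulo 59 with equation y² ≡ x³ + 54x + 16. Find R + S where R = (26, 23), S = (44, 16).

(26, 23) + (44, 16). λ = (16 - 23)/(44 - 26) ≡ 52/18 mod 59. 18⁻¹ ≡ 23 (mod 59) since 18·23 = 414 ≡ 1, so λ ≡ 16.
  x = λ² - 26 - 44 = 256 - 70 ≡ 9; y = λ·(26 - 9) - 23 ≡ 13. → (9, 13)

(9, 13)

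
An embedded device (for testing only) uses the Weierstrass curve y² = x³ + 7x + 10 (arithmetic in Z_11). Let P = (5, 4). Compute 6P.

Repeated addition: build up to 6P.
2P: tangent at (5, 4): λ = (3·5² + 7)/(2·4) ≡ 5/8. 8⁻¹ ≡ 7 (mod 11), so λ ≡ 5·7 ≡ 2.
  x = λ² - 5 - 5 = 4 - 10 ≡ 5; y = λ·(5 - 5) - 4 ≡ 7. → (5, 7)
3P: (5, 7) + (5, 4): same x and y₁ ≡ -y₂, so the sum is O.
4P: O + (5, 4) = (5, 4) (identity).
5P: tangent at (5, 4): λ = (3·5² + 7)/(2·4) ≡ 5/8. 8⁻¹ ≡ 7 (mod 11), so λ ≡ 5·7 ≡ 2.
  x = λ² - 5 - 5 = 4 - 10 ≡ 5; y = λ·(5 - 5) - 4 ≡ 7. → (5, 7)
6P: (5, 7) + (5, 4): same x and y₁ ≡ -y₂, so the sum is O.

O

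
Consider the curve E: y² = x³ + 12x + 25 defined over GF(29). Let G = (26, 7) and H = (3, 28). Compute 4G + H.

First 4G:
Double-and-add on 4 = (100)₂. Start with G = (26, 7) for the leading 1-bit.
double: tangent at (26, 7): λ = (3·26² + 12)/(2·7) ≡ 10/14. 14⁻¹ ≡ 27 (mod 29), so λ ≡ 10·27 ≡ 9.
  x = λ² - 26 - 26 = 81 - 52 ≡ 0; y = λ·(26 - 0) - 7 ≡ 24. → (0, 24)
double: tangent at (0, 24): λ = (3·0² + 12)/(2·24) ≡ 12/19. 19⁻¹ ≡ 26 (mod 29), so λ ≡ 12·26 ≡ 22.
  x = λ² - 0 - 0 = 484 - 0 ≡ 20; y = λ·(0 - 20) - 24 ≡ 0. → (20, 0)
4G = (20, 0).
Finally 4G + H:
(20, 0) + (3, 28). λ = (28 - 0)/(3 - 20) ≡ 28/12 mod 29. 12⁻¹ ≡ 17 (mod 29) since 12·17 = 204 ≡ 1, so λ ≡ 12.
  x = λ² - 20 - 3 = 144 - 23 ≡ 5; y = λ·(20 - 5) - 0 ≡ 6. → (5, 6)

(5, 6)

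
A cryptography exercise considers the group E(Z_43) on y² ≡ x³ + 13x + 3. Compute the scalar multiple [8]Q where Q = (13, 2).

(40, 18)

Double-and-add on 8 = (1000)₂. Start with Q = (13, 2) for the leading 1-bit.
double: tangent at (13, 2): λ = (3·13² + 13)/(2·2) ≡ 4/4. 4⁻¹ ≡ 11 (mod 43) since 4·11 = 44 ≡ 1, so λ ≡ 4·11 ≡ 1.
  x = λ² - 13 - 13 = 1 - 26 ≡ 18; y = λ·(13 - 18) - 2 ≡ 36. → (18, 36)
double: tangent at (18, 36): λ = (3·18² + 13)/(2·36) ≡ 39/29. 29⁻¹ ≡ 3 (mod 43), so λ ≡ 39·3 ≡ 31.
  x = λ² - 18 - 18 = 961 - 36 ≡ 22; y = λ·(18 - 22) - 36 ≡ 12. → (22, 12)
double: tangent at (22, 12): λ = (3·22² + 13)/(2·12) ≡ 3/24. 24⁻¹ ≡ 9 (mod 43) since 24·9 = 216 ≡ 1, so λ ≡ 3·9 ≡ 27.
  x = λ² - 22 - 22 = 729 - 44 ≡ 40; y = λ·(22 - 40) - 12 ≡ 18. → (40, 18)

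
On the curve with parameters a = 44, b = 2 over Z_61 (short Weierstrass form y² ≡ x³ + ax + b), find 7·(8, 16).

(8, 45)

Write Q = (8, 16).
Repeated addition: build up to 7Q.
2Q: tangent at (8, 16): λ = (3·8² + 44)/(2·16) ≡ 53/32. 32⁻¹ ≡ 21 (mod 61) since 32·21 = 672 ≡ 1, so λ ≡ 53·21 ≡ 15.
  x = λ² - 8 - 8 = 225 - 16 ≡ 26; y = λ·(8 - 26) - 16 ≡ 19. → (26, 19)
3Q: (26, 19) + (8, 16). λ = (16 - 19)/(8 - 26) ≡ 58/43 mod 61. 43⁻¹ ≡ 44 (mod 61), so λ ≡ 51.
  x = λ² - 26 - 8 = 2601 - 34 ≡ 5; y = λ·(26 - 5) - 19 ≡ 15. → (5, 15)
4Q: (5, 15) + (8, 16). λ = (16 - 15)/(8 - 5) ≡ 1/3 mod 61. 3⁻¹ ≡ 41 (mod 61) since 3·41 = 123 ≡ 1, so λ ≡ 41.
  x = λ² - 5 - 8 = 1681 - 13 ≡ 21; y = λ·(5 - 21) - 15 ≡ 0. → (21, 0)
5Q: (21, 0) + (8, 16). λ = (16 - 0)/(8 - 21) ≡ 16/48 mod 61. 48⁻¹ ≡ 14 (mod 61), so λ ≡ 41.
  x = λ² - 21 - 8 = 1681 - 29 ≡ 5; y = λ·(21 - 5) - 0 ≡ 46. → (5, 46)
6Q: (5, 46) + (8, 16). λ = (16 - 46)/(8 - 5) ≡ 31/3 mod 61. 3⁻¹ ≡ 41 (mod 61), so λ ≡ 51.
  x = λ² - 5 - 8 = 2601 - 13 ≡ 26; y = λ·(5 - 26) - 46 ≡ 42. → (26, 42)
7Q: (26, 42) + (8, 16). λ = (16 - 42)/(8 - 26) ≡ 35/43 mod 61. 43⁻¹ ≡ 44 (mod 61), so λ ≡ 15.
  x = λ² - 26 - 8 = 225 - 34 ≡ 8; y = λ·(26 - 8) - 42 ≡ 45. → (8, 45)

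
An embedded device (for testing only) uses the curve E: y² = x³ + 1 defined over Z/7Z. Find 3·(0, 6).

Write Q = (0, 6).
Repeated addition: build up to 3Q.
2Q: tangent at (0, 6): λ = (3·0² + 0)/(2·6) ≡ 0/5. 5⁻¹ ≡ 3 (mod 7), so λ ≡ 0·3 ≡ 0.
  x = λ² - 0 - 0 = 0 - 0 ≡ 0; y = λ·(0 - 0) - 6 ≡ 1. → (0, 1)
3Q: (0, 1) + (0, 6): same x and y₁ ≡ -y₂, so the sum is ∞.

O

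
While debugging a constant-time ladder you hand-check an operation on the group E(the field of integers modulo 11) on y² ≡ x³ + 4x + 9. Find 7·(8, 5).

(10, 9)

Write Q = (8, 5).
Double-and-add on 7 = (111)₂. Start with Q = (8, 5) for the leading 1-bit.
double: tangent at (8, 5): λ = (3·8² + 4)/(2·5) ≡ 9/10. 10⁻¹ ≡ 10 (mod 11), so λ ≡ 9·10 ≡ 2.
  x = λ² - 8 - 8 = 4 - 16 ≡ 10; y = λ·(8 - 10) - 5 ≡ 2. → (10, 2)
add Q: (10, 2) + (8, 5). λ = (5 - 2)/(8 - 10) ≡ 3/9 mod 11. 9⁻¹ ≡ 5 (mod 11) since 9·5 = 45 ≡ 1, so λ ≡ 4.
  x = λ² - 10 - 8 = 16 - 18 ≡ 9; y = λ·(10 - 9) - 2 ≡ 2. → (9, 2)
double: tangent at (9, 2): λ = (3·9² + 4)/(2·2) ≡ 5/4. 4⁻¹ ≡ 3 (mod 11) since 4·3 = 12 ≡ 1, so λ ≡ 5·3 ≡ 4.
  x = λ² - 9 - 9 = 16 - 18 ≡ 9; y = λ·(9 - 9) - 2 ≡ 9. → (9, 9)
add Q: (9, 9) + (8, 5). λ = (5 - 9)/(8 - 9) ≡ 7/10 mod 11. 10⁻¹ ≡ 10 (mod 11), so λ ≡ 4.
  x = λ² - 9 - 8 = 16 - 17 ≡ 10; y = λ·(9 - 10) - 9 ≡ 9. → (10, 9)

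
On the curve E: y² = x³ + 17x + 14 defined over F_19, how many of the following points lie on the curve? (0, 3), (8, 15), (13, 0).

(0, 3): 3² ≡ 9, rhs ≡ 14 → off.
(8, 15): 15² ≡ 16, rhs ≡ 16 → on.
(13, 0): 0² ≡ 0, rhs ≡ 0 → on.

2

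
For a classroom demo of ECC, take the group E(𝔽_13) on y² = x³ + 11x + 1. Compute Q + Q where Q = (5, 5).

(0, 12)

tangent at (5, 5): λ = (3·5² + 11)/(2·5) ≡ 8/10. 10⁻¹ ≡ 4 (mod 13) since 10·4 = 40 ≡ 1, so λ ≡ 8·4 ≡ 6.
  x = λ² - 5 - 5 = 36 - 10 ≡ 0; y = λ·(5 - 0) - 5 ≡ 12. → (0, 12)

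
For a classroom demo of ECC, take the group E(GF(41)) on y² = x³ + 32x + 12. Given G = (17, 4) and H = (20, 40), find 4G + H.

First 4G:
Repeated addition: build up to 4G.
2G: tangent at (17, 4): λ = (3·17² + 32)/(2·4) ≡ 38/8. 8⁻¹ ≡ 36 (mod 41) since 8·36 = 288 ≡ 1, so λ ≡ 38·36 ≡ 15.
  x = λ² - 17 - 17 = 225 - 34 ≡ 27; y = λ·(17 - 27) - 4 ≡ 10. → (27, 10)
3G: (27, 10) + (17, 4). λ = (4 - 10)/(17 - 27) ≡ 35/31 mod 41. 31⁻¹ ≡ 4 (mod 41) since 31·4 = 124 ≡ 1, so λ ≡ 17.
  x = λ² - 27 - 17 = 289 - 44 ≡ 40; y = λ·(27 - 40) - 10 ≡ 15. → (40, 15)
4G: (40, 15) + (17, 4). λ = (4 - 15)/(17 - 40) ≡ 30/18 mod 41. 18⁻¹ ≡ 16 (mod 41) since 18·16 = 288 ≡ 1, so λ ≡ 29.
  x = λ² - 40 - 17 = 841 - 57 ≡ 5; y = λ·(40 - 5) - 15 ≡ 16. → (5, 16)
4G = (5, 16).
Finally 4G + H:
(5, 16) + (20, 40). λ = (40 - 16)/(20 - 5) ≡ 24/15 mod 41. 15⁻¹ ≡ 11 (mod 41), so λ ≡ 18.
  x = λ² - 5 - 20 = 324 - 25 ≡ 12; y = λ·(5 - 12) - 16 ≡ 22. → (12, 22)

(12, 22)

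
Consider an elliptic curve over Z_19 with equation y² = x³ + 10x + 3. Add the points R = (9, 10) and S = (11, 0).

(9, 10) + (11, 0). λ = (0 - 10)/(11 - 9) ≡ 9/2 mod 19. 2⁻¹ ≡ 10 (mod 19) since 2·10 = 20 ≡ 1, so λ ≡ 14.
  x = λ² - 9 - 11 = 196 - 20 ≡ 5; y = λ·(9 - 5) - 10 ≡ 8. → (5, 8)

(5, 8)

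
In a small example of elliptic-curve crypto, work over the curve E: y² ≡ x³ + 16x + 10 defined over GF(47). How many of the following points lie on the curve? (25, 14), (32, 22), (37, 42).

3

(25, 14): 14² ≡ 8, rhs ≡ 8 → on.
(32, 22): 22² ≡ 14, rhs ≡ 14 → on.
(37, 42): 42² ≡ 25, rhs ≡ 25 → on.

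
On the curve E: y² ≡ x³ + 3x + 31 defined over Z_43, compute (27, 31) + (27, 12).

The two points share x = 27 and their y-coordinates satisfy 31 + 12 ≡ 0 (mod 43), so they are inverses. Their sum is 𝒪.

O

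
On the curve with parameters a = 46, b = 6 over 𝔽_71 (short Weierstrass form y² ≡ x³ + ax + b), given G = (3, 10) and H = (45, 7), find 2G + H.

(40, 10)

First 2G:
Repeated addition: build up to 2G.
2G: tangent at (3, 10): λ = (3·3² + 46)/(2·10) ≡ 2/20. 20⁻¹ ≡ 32 (mod 71), so λ ≡ 2·32 ≡ 64.
  x = λ² - 3 - 3 = 4096 - 6 ≡ 43; y = λ·(3 - 43) - 10 ≡ 57. → (43, 57)
2G = (43, 57).
Finally 2G + H:
(43, 57) + (45, 7). λ = (7 - 57)/(45 - 43) ≡ 21/2 mod 71. 2⁻¹ ≡ 36 (mod 71) since 2·36 = 72 ≡ 1, so λ ≡ 46.
  x = λ² - 43 - 45 = 2116 - 88 ≡ 40; y = λ·(43 - 40) - 57 ≡ 10. → (40, 10)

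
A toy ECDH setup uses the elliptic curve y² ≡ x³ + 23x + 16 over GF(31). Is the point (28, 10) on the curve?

y² = 10² ≡ 7; x³ + 23x + 16 = 22612 ≡ 13 (mod 31). 7 ≠ 13.

no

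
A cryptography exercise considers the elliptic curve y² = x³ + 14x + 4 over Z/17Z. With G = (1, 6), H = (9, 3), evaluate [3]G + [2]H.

(15, 11)

First 3G:
Repeated addition: build up to 3G.
2G: tangent at (1, 6): λ = (3·1² + 14)/(2·6) ≡ 0/12. 12⁻¹ ≡ 10 (mod 17) since 12·10 = 120 ≡ 1, so λ ≡ 0·10 ≡ 0.
  x = λ² - 1 - 1 = 0 - 2 ≡ 15; y = λ·(1 - 15) - 6 ≡ 11. → (15, 11)
3G: (15, 11) + (1, 6). λ = (6 - 11)/(1 - 15) ≡ 12/3 mod 17. 3⁻¹ ≡ 6 (mod 17), so λ ≡ 4.
  x = λ² - 15 - 1 = 16 - 16 ≡ 0; y = λ·(15 - 0) - 11 ≡ 15. → (0, 15)
3G = (0, 15).
Next 2H:
Repeated addition: build up to 2H.
2H: tangent at (9, 3): λ = (3·9² + 14)/(2·3) ≡ 2/6. 6⁻¹ ≡ 3 (mod 17) since 6·3 = 18 ≡ 1, so λ ≡ 2·3 ≡ 6.
  x = λ² - 9 - 9 = 36 - 18 ≡ 1; y = λ·(9 - 1) - 3 ≡ 11. → (1, 11)
2H = (1, 11).
Finally 3G + 2H:
(0, 15) + (1, 11). λ = (11 - 15)/(1 - 0) ≡ 13/1 mod 17. 1⁻¹ ≡ 1 (mod 17) since 1·1 = 1 ≡ 1, so λ ≡ 13.
  x = λ² - 0 - 1 = 169 - 1 ≡ 15; y = λ·(0 - 15) - 15 ≡ 11. → (15, 11)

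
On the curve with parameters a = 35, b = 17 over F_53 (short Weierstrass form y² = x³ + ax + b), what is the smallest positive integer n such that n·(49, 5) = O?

2P: tangent at (49, 5): λ = (3·49² + 35)/(2·5) ≡ 30/10. 10⁻¹ ≡ 16 (mod 53) since 10·16 = 160 ≡ 1, so λ ≡ 30·16 ≡ 3.
  x = λ² - 49 - 49 = 9 - 98 ≡ 17; y = λ·(49 - 17) - 5 ≡ 38. → (17, 38)
3P: (17, 38) + (49, 5). λ = (5 - 38)/(49 - 17) ≡ 20/32 mod 53. 32⁻¹ ≡ 5 (mod 53), so λ ≡ 47.
  x = λ² - 17 - 49 = 2209 - 66 ≡ 23; y = λ·(17 - 23) - 38 ≡ 51. → (23, 51)
4P: (23, 51) + (49, 5). λ = (5 - 51)/(49 - 23) ≡ 7/26 mod 53. 26⁻¹ ≡ 51 (mod 53) since 26·51 = 1326 ≡ 1, so λ ≡ 39.
  x = λ² - 23 - 49 = 1521 - 72 ≡ 18; y = λ·(23 - 18) - 51 ≡ 38. → (18, 38)
5P: (18, 38) + (49, 5). λ = (5 - 38)/(49 - 18) ≡ 20/31 mod 53. 31⁻¹ ≡ 12 (mod 53), so λ ≡ 28.
  x = λ² - 18 - 49 = 784 - 67 ≡ 28; y = λ·(18 - 28) - 38 ≡ 0. → (28, 0)
6P: (28, 0) + (49, 5). λ = (5 - 0)/(49 - 28) ≡ 5/21 mod 53. 21⁻¹ ≡ 48 (mod 53) since 21·48 = 1008 ≡ 1, so λ ≡ 28.
  x = λ² - 28 - 49 = 784 - 77 ≡ 18; y = λ·(28 - 18) - 0 ≡ 15. → (18, 15)
7P: (18, 15) + (49, 5). λ = (5 - 15)/(49 - 18) ≡ 43/31 mod 53. 31⁻¹ ≡ 12 (mod 53) since 31·12 = 372 ≡ 1, so λ ≡ 39.
  x = λ² - 18 - 49 = 1521 - 67 ≡ 23; y = λ·(18 - 23) - 15 ≡ 2. → (23, 2)
8P: (23, 2) + (49, 5). λ = (5 - 2)/(49 - 23) ≡ 3/26 mod 53. 26⁻¹ ≡ 51 (mod 53) since 26·51 = 1326 ≡ 1, so λ ≡ 47.
  x = λ² - 23 - 49 = 2209 - 72 ≡ 17; y = λ·(23 - 17) - 2 ≡ 15. → (17, 15)
9P: (17, 15) + (49, 5). λ = (5 - 15)/(49 - 17) ≡ 43/32 mod 53. 32⁻¹ ≡ 5 (mod 53) since 32·5 = 160 ≡ 1, so λ ≡ 3.
  x = λ² - 17 - 49 = 9 - 66 ≡ 49; y = λ·(17 - 49) - 15 ≡ 48. → (49, 48)
10P: (49, 48) + (49, 5): same x and y₁ ≡ -y₂, so the sum is O.
10P = O, so the order is 10.

10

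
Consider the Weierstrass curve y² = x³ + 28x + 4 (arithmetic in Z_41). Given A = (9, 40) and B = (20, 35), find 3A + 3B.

First 3A:
Repeated addition: build up to 3A.
2A: tangent at (9, 40): λ = (3·9² + 28)/(2·40) ≡ 25/39. 39⁻¹ ≡ 20 (mod 41), so λ ≡ 25·20 ≡ 8.
  x = λ² - 9 - 9 = 64 - 18 ≡ 5; y = λ·(9 - 5) - 40 ≡ 33. → (5, 33)
3A: (5, 33) + (9, 40). λ = (40 - 33)/(9 - 5) ≡ 7/4 mod 41. 4⁻¹ ≡ 31 (mod 41), so λ ≡ 12.
  x = λ² - 5 - 9 = 144 - 14 ≡ 7; y = λ·(5 - 7) - 33 ≡ 25. → (7, 25)
3A = (7, 25).
Next 3B:
Repeated addition: build up to 3B.
2B: tangent at (20, 35): λ = (3·20² + 28)/(2·35) ≡ 39/29. 29⁻¹ ≡ 17 (mod 41), so λ ≡ 39·17 ≡ 7.
  x = λ² - 20 - 20 = 49 - 40 ≡ 9; y = λ·(20 - 9) - 35 ≡ 1. → (9, 1)
3B: (9, 1) + (20, 35). λ = (35 - 1)/(20 - 9) ≡ 34/11 mod 41. 11⁻¹ ≡ 15 (mod 41) since 11·15 = 165 ≡ 1, so λ ≡ 18.
  x = λ² - 9 - 20 = 324 - 29 ≡ 8; y = λ·(9 - 8) - 1 ≡ 17. → (8, 17)
3B = (8, 17).
Finally 3A + 3B:
(7, 25) + (8, 17). λ = (17 - 25)/(8 - 7) ≡ 33/1 mod 41. 1⁻¹ ≡ 1 (mod 41) since 1·1 = 1 ≡ 1, so λ ≡ 33.
  x = λ² - 7 - 8 = 1089 - 15 ≡ 8; y = λ·(7 - 8) - 25 ≡ 24. → (8, 24)

(8, 24)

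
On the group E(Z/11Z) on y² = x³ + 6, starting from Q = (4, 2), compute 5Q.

(4, 9)

Repeated addition: build up to 5Q.
2Q: tangent at (4, 2): λ = (3·4² + 0)/(2·2) ≡ 4/4. 4⁻¹ ≡ 3 (mod 11), so λ ≡ 4·3 ≡ 1.
  x = λ² - 4 - 4 = 1 - 8 ≡ 4; y = λ·(4 - 4) - 2 ≡ 9. → (4, 9)
3Q: (4, 9) + (4, 2): same x and y₁ ≡ -y₂, so the sum is O.
4Q: O + (4, 2) = (4, 2) (identity).
5Q: tangent at (4, 2): λ = (3·4² + 0)/(2·2) ≡ 4/4. 4⁻¹ ≡ 3 (mod 11), so λ ≡ 4·3 ≡ 1.
  x = λ² - 4 - 4 = 1 - 8 ≡ 4; y = λ·(4 - 4) - 2 ≡ 9. → (4, 9)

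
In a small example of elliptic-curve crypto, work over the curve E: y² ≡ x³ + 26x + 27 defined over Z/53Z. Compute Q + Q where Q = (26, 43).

(5, 21)

tangent at (26, 43): λ = (3·26² + 26)/(2·43) ≡ 40/33. 33⁻¹ ≡ 45 (mod 53), so λ ≡ 40·45 ≡ 51.
  x = λ² - 26 - 26 = 2601 - 52 ≡ 5; y = λ·(26 - 5) - 43 ≡ 21. → (5, 21)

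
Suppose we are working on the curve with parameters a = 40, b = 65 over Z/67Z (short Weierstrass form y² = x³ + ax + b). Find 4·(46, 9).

(1, 46)

Write P = (46, 9).
Repeated addition: build up to 4P.
2P: tangent at (46, 9): λ = (3·46² + 40)/(2·9) ≡ 23/18. 18⁻¹ ≡ 41 (mod 67) since 18·41 = 738 ≡ 1, so λ ≡ 23·41 ≡ 5.
  x = λ² - 46 - 46 = 25 - 92 ≡ 0; y = λ·(46 - 0) - 9 ≡ 20. → (0, 20)
3P: (0, 20) + (46, 9). λ = (9 - 20)/(46 - 0) ≡ 56/46 mod 67. 46⁻¹ ≡ 51 (mod 67) since 46·51 = 2346 ≡ 1, so λ ≡ 42.
  x = λ² - 0 - 46 = 1764 - 46 ≡ 43; y = λ·(0 - 43) - 20 ≡ 50. → (43, 50)
4P: (43, 50) + (46, 9). λ = (9 - 50)/(46 - 43) ≡ 26/3 mod 67. 3⁻¹ ≡ 45 (mod 67), so λ ≡ 31.
  x = λ² - 43 - 46 = 961 - 89 ≡ 1; y = λ·(43 - 1) - 50 ≡ 46. → (1, 46)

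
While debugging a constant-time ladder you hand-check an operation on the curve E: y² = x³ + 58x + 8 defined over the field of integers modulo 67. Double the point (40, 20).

(10, 39)

tangent at (40, 20): λ = (3·40² + 58)/(2·20) ≡ 34/40. 40⁻¹ ≡ 62 (mod 67), so λ ≡ 34·62 ≡ 31.
  x = λ² - 40 - 40 = 961 - 80 ≡ 10; y = λ·(40 - 10) - 20 ≡ 39. → (10, 39)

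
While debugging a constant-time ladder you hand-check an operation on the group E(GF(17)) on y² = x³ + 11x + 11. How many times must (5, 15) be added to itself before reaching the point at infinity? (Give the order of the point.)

5

2P: tangent at (5, 15): λ = (3·5² + 11)/(2·15) ≡ 1/13. 13⁻¹ ≡ 4 (mod 17), so λ ≡ 1·4 ≡ 4.
  x = λ² - 5 - 5 = 16 - 10 ≡ 6; y = λ·(5 - 6) - 15 ≡ 15. → (6, 15)
3P: (6, 15) + (5, 15). λ = (15 - 15)/(5 - 6) ≡ 0/16 mod 17. 16⁻¹ ≡ 16 (mod 17) since 16·16 = 256 ≡ 1, so λ ≡ 0.
  x = λ² - 6 - 5 = 0 - 11 ≡ 6; y = λ·(6 - 6) - 15 ≡ 2. → (6, 2)
4P: (6, 2) + (5, 15). λ = (15 - 2)/(5 - 6) ≡ 13/16 mod 17. 16⁻¹ ≡ 16 (mod 17), so λ ≡ 4.
  x = λ² - 6 - 5 = 16 - 11 ≡ 5; y = λ·(6 - 5) - 2 ≡ 2. → (5, 2)
5P: (5, 2) + (5, 15): same x and y₁ ≡ -y₂, so the sum is the point at infinity.
5P = the point at infinity, so the order is 5.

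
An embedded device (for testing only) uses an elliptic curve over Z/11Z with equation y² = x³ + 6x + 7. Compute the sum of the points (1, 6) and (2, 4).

(1, 6) + (2, 4). λ = (4 - 6)/(2 - 1) ≡ 9/1 mod 11. 1⁻¹ ≡ 1 (mod 11), so λ ≡ 9.
  x = λ² - 1 - 2 = 81 - 3 ≡ 1; y = λ·(1 - 1) - 6 ≡ 5. → (1, 5)

(1, 5)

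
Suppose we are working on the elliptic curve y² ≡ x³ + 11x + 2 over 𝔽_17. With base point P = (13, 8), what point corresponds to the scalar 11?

(4, 12)

Double-and-add on 11 = (1011)₂. Start with P = (13, 8) for the leading 1-bit.
double: tangent at (13, 8): λ = (3·13² + 11)/(2·8) ≡ 8/16. 16⁻¹ ≡ 16 (mod 17), so λ ≡ 8·16 ≡ 9.
  x = λ² - 13 - 13 = 81 - 26 ≡ 4; y = λ·(13 - 4) - 8 ≡ 5. → (4, 5)
double: tangent at (4, 5): λ = (3·4² + 11)/(2·5) ≡ 8/10. 10⁻¹ ≡ 12 (mod 17), so λ ≡ 8·12 ≡ 11.
  x = λ² - 4 - 4 = 121 - 8 ≡ 11; y = λ·(4 - 11) - 5 ≡ 3. → (11, 3)
add P: (11, 3) + (13, 8). λ = (8 - 3)/(13 - 11) ≡ 5/2 mod 17. 2⁻¹ ≡ 9 (mod 17), so λ ≡ 11.
  x = λ² - 11 - 13 = 121 - 24 ≡ 12; y = λ·(11 - 12) - 3 ≡ 3. → (12, 3)
double: tangent at (12, 3): λ = (3·12² + 11)/(2·3) ≡ 1/6. 6⁻¹ ≡ 3 (mod 17) since 6·3 = 18 ≡ 1, so λ ≡ 1·3 ≡ 3.
  x = λ² - 12 - 12 = 9 - 24 ≡ 2; y = λ·(12 - 2) - 3 ≡ 10. → (2, 10)
add P: (2, 10) + (13, 8). λ = (8 - 10)/(13 - 2) ≡ 15/11 mod 17. 11⁻¹ ≡ 14 (mod 17), so λ ≡ 6.
  x = λ² - 2 - 13 = 36 - 15 ≡ 4; y = λ·(2 - 4) - 10 ≡ 12. → (4, 12)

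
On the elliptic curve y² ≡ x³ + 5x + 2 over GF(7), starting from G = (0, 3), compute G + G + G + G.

Repeated addition: build up to 4G.
2G: tangent at (0, 3): λ = (3·0² + 5)/(2·3) ≡ 5/6. 6⁻¹ ≡ 6 (mod 7), so λ ≡ 5·6 ≡ 2.
  x = λ² - 0 - 0 = 4 - 0 ≡ 4; y = λ·(0 - 4) - 3 ≡ 3. → (4, 3)
3G: (4, 3) + (0, 3). λ = (3 - 3)/(0 - 4) ≡ 0/3 mod 7. 3⁻¹ ≡ 5 (mod 7), so λ ≡ 0.
  x = λ² - 4 - 0 = 0 - 4 ≡ 3; y = λ·(4 - 3) - 3 ≡ 4. → (3, 4)
4G: (3, 4) + (0, 3). λ = (3 - 4)/(0 - 3) ≡ 6/4 mod 7. 4⁻¹ ≡ 2 (mod 7), so λ ≡ 5.
  x = λ² - 3 - 0 = 25 - 3 ≡ 1; y = λ·(3 - 1) - 4 ≡ 6. → (1, 6)

(1, 6)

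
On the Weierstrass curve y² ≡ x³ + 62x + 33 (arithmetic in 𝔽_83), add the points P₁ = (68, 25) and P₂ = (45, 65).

(68, 25) + (45, 65). λ = (65 - 25)/(45 - 68) ≡ 40/60 mod 83. 60⁻¹ ≡ 18 (mod 83) since 60·18 = 1080 ≡ 1, so λ ≡ 56.
  x = λ² - 68 - 45 = 3136 - 113 ≡ 35; y = λ·(68 - 35) - 25 ≡ 80. → (35, 80)

(35, 80)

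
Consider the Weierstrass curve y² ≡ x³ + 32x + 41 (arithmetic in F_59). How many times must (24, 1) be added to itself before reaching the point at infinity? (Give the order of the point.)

4

2P: tangent at (24, 1): λ = (3·24² + 32)/(2·1) ≡ 49/2. 2⁻¹ ≡ 30 (mod 59), so λ ≡ 49·30 ≡ 54.
  x = λ² - 24 - 24 = 2916 - 48 ≡ 36; y = λ·(24 - 36) - 1 ≡ 0. → (36, 0)
3P: (36, 0) + (24, 1). λ = (1 - 0)/(24 - 36) ≡ 1/47 mod 59. 47⁻¹ ≡ 54 (mod 59) since 47·54 = 2538 ≡ 1, so λ ≡ 54.
  x = λ² - 36 - 24 = 2916 - 60 ≡ 24; y = λ·(36 - 24) - 0 ≡ 58. → (24, 58)
4P: (24, 58) + (24, 1): same x and y₁ ≡ -y₂, so the sum is the point at infinity.
4P = the point at infinity, so the order is 4.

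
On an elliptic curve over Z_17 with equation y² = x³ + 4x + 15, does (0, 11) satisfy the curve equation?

no

y² = 11² ≡ 2; x³ + 4x + 15 = 15 ≡ 15 (mod 17). 2 ≠ 15.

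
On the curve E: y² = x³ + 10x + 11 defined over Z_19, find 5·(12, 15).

(14, 8)

Write G = (12, 15).
Double-and-add on 5 = (101)₂. Start with G = (12, 15) for the leading 1-bit.
double: tangent at (12, 15): λ = (3·12² + 10)/(2·15) ≡ 5/11. 11⁻¹ ≡ 7 (mod 19) since 11·7 = 77 ≡ 1, so λ ≡ 5·7 ≡ 16.
  x = λ² - 12 - 12 = 256 - 24 ≡ 4; y = λ·(12 - 4) - 15 ≡ 18. → (4, 18)
double: tangent at (4, 18): λ = (3·4² + 10)/(2·18) ≡ 1/17. 17⁻¹ ≡ 9 (mod 19), so λ ≡ 1·9 ≡ 9.
  x = λ² - 4 - 4 = 81 - 8 ≡ 16; y = λ·(4 - 16) - 18 ≡ 7. → (16, 7)
add G: (16, 7) + (12, 15). λ = (15 - 7)/(12 - 16) ≡ 8/15 mod 19. 15⁻¹ ≡ 14 (mod 19) since 15·14 = 210 ≡ 1, so λ ≡ 17.
  x = λ² - 16 - 12 = 289 - 28 ≡ 14; y = λ·(16 - 14) - 7 ≡ 8. → (14, 8)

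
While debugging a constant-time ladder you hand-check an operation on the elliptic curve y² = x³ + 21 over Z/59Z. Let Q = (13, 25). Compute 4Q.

(3, 44)

Repeated addition: build up to 4Q.
2Q: tangent at (13, 25): λ = (3·13² + 0)/(2·25) ≡ 35/50. 50⁻¹ ≡ 13 (mod 59), so λ ≡ 35·13 ≡ 42.
  x = λ² - 13 - 13 = 1764 - 26 ≡ 27; y = λ·(13 - 27) - 25 ≡ 36. → (27, 36)
3Q: (27, 36) + (13, 25). λ = (25 - 36)/(13 - 27) ≡ 48/45 mod 59. 45⁻¹ ≡ 21 (mod 59) since 45·21 = 945 ≡ 1, so λ ≡ 5.
  x = λ² - 27 - 13 = 25 - 40 ≡ 44; y = λ·(27 - 44) - 36 ≡ 56. → (44, 56)
4Q: (44, 56) + (13, 25). λ = (25 - 56)/(13 - 44) ≡ 28/28 mod 59. 28⁻¹ ≡ 19 (mod 59), so λ ≡ 1.
  x = λ² - 44 - 13 = 1 - 57 ≡ 3; y = λ·(44 - 3) - 56 ≡ 44. → (3, 44)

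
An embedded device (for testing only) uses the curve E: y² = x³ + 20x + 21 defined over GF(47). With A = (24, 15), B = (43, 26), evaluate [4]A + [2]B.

(35, 11)

First 4A:
Double-and-add on 4 = (100)₂. Start with A = (24, 15) for the leading 1-bit.
double: tangent at (24, 15): λ = (3·24² + 20)/(2·15) ≡ 9/30. 30⁻¹ ≡ 11 (mod 47) since 30·11 = 330 ≡ 1, so λ ≡ 9·11 ≡ 5.
  x = λ² - 24 - 24 = 25 - 48 ≡ 24; y = λ·(24 - 24) - 15 ≡ 32. → (24, 32)
double: tangent at (24, 32): λ = (3·24² + 20)/(2·32) ≡ 9/17. 17⁻¹ ≡ 36 (mod 47), so λ ≡ 9·36 ≡ 42.
  x = λ² - 24 - 24 = 1764 - 48 ≡ 24; y = λ·(24 - 24) - 32 ≡ 15. → (24, 15)
4A = (24, 15).
Next 2B:
Repeated addition: build up to 2B.
2B: tangent at (43, 26): λ = (3·43² + 20)/(2·26) ≡ 21/5. 5⁻¹ ≡ 19 (mod 47), so λ ≡ 21·19 ≡ 23.
  x = λ² - 43 - 43 = 529 - 86 ≡ 20; y = λ·(43 - 20) - 26 ≡ 33. → (20, 33)
2B = (20, 33).
Finally 4A + 2B:
(24, 15) + (20, 33). λ = (33 - 15)/(20 - 24) ≡ 18/43 mod 47. 43⁻¹ ≡ 35 (mod 47) since 43·35 = 1505 ≡ 1, so λ ≡ 19.
  x = λ² - 24 - 20 = 361 - 44 ≡ 35; y = λ·(24 - 35) - 15 ≡ 11. → (35, 11)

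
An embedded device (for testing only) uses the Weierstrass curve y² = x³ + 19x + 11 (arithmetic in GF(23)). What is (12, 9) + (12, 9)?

tangent at (12, 9): λ = (3·12² + 19)/(2·9) ≡ 14/18. 18⁻¹ ≡ 9 (mod 23) since 18·9 = 162 ≡ 1, so λ ≡ 14·9 ≡ 11.
  x = λ² - 12 - 12 = 121 - 24 ≡ 5; y = λ·(12 - 5) - 9 ≡ 22. → (5, 22)

(5, 22)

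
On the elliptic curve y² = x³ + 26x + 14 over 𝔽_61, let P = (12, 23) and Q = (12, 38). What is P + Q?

O

The two points share x = 12 and their y-coordinates satisfy 23 + 38 ≡ 0 (mod 61), so they are inverses. Their sum is 𝒪.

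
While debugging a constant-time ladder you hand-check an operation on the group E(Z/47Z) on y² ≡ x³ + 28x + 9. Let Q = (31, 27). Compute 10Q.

Double-and-add on 10 = (1010)₂. Start with Q = (31, 27) for the leading 1-bit.
double: tangent at (31, 27): λ = (3·31² + 28)/(2·27) ≡ 44/7. 7⁻¹ ≡ 27 (mod 47) since 7·27 = 189 ≡ 1, so λ ≡ 44·27 ≡ 13.
  x = λ² - 31 - 31 = 169 - 62 ≡ 13; y = λ·(31 - 13) - 27 ≡ 19. → (13, 19)
double: tangent at (13, 19): λ = (3·13² + 28)/(2·19) ≡ 18/38. 38⁻¹ ≡ 26 (mod 47) since 38·26 = 988 ≡ 1, so λ ≡ 18·26 ≡ 45.
  x = λ² - 13 - 13 = 2025 - 26 ≡ 25; y = λ·(13 - 25) - 19 ≡ 5. → (25, 5)
add Q: (25, 5) + (31, 27). λ = (27 - 5)/(31 - 25) ≡ 22/6 mod 47. 6⁻¹ ≡ 8 (mod 47), so λ ≡ 35.
  x = λ² - 25 - 31 = 1225 - 56 ≡ 41; y = λ·(25 - 41) - 5 ≡ 46. → (41, 46)
double: tangent at (41, 46): λ = (3·41² + 28)/(2·46) ≡ 42/45. 45⁻¹ ≡ 23 (mod 47) since 45·23 = 1035 ≡ 1, so λ ≡ 42·23 ≡ 26.
  x = λ² - 41 - 41 = 676 - 82 ≡ 30; y = λ·(41 - 30) - 46 ≡ 5. → (30, 5)

(30, 5)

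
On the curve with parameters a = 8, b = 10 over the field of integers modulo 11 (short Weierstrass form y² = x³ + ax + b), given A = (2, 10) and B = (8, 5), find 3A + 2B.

First 3A:
Repeated addition: build up to 3A.
2A: tangent at (2, 10): λ = (3·2² + 8)/(2·10) ≡ 9/9. 9⁻¹ ≡ 5 (mod 11), so λ ≡ 9·5 ≡ 1.
  x = λ² - 2 - 2 = 1 - 4 ≡ 8; y = λ·(2 - 8) - 10 ≡ 6. → (8, 6)
3A: (8, 6) + (2, 10). λ = (10 - 6)/(2 - 8) ≡ 4/5 mod 11. 5⁻¹ ≡ 9 (mod 11) since 5·9 = 45 ≡ 1, so λ ≡ 3.
  x = λ² - 8 - 2 = 9 - 10 ≡ 10; y = λ·(8 - 10) - 6 ≡ 10. → (10, 10)
3A = (10, 10).
Next 2B:
Repeated addition: build up to 2B.
2B: tangent at (8, 5): λ = (3·8² + 8)/(2·5) ≡ 2/10. 10⁻¹ ≡ 10 (mod 11), so λ ≡ 2·10 ≡ 9.
  x = λ² - 8 - 8 = 81 - 16 ≡ 10; y = λ·(8 - 10) - 5 ≡ 10. → (10, 10)
2B = (10, 10).
Finally 3A + 2B:
tangent at (10, 10): λ = (3·10² + 8)/(2·10) ≡ 0/9. 9⁻¹ ≡ 5 (mod 11) since 9·5 = 45 ≡ 1, so λ ≡ 0·5 ≡ 0.
  x = λ² - 10 - 10 = 0 - 20 ≡ 2; y = λ·(10 - 2) - 10 ≡ 1. → (2, 1)

(2, 1)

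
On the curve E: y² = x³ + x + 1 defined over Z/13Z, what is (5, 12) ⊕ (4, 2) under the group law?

(5, 12) + (4, 2). λ = (2 - 12)/(4 - 5) ≡ 3/12 mod 13. 12⁻¹ ≡ 12 (mod 13) since 12·12 = 144 ≡ 1, so λ ≡ 10.
  x = λ² - 5 - 4 = 100 - 9 ≡ 0; y = λ·(5 - 0) - 12 ≡ 12. → (0, 12)

(0, 12)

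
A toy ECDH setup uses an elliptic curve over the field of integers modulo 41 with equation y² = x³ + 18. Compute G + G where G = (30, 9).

(13, 40)

tangent at (30, 9): λ = (3·30² + 0)/(2·9) ≡ 35/18. 18⁻¹ ≡ 16 (mod 41) since 18·16 = 288 ≡ 1, so λ ≡ 35·16 ≡ 27.
  x = λ² - 30 - 30 = 729 - 60 ≡ 13; y = λ·(30 - 13) - 9 ≡ 40. → (13, 40)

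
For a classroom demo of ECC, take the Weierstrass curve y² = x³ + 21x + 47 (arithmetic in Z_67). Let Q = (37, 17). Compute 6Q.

Double-and-add on 6 = (110)₂. Start with Q = (37, 17) for the leading 1-bit.
double: tangent at (37, 17): λ = (3·37² + 21)/(2·17) ≡ 41/34. 34⁻¹ ≡ 2 (mod 67), so λ ≡ 41·2 ≡ 15.
  x = λ² - 37 - 37 = 225 - 74 ≡ 17; y = λ·(37 - 17) - 17 ≡ 15. → (17, 15)
add Q: (17, 15) + (37, 17). λ = (17 - 15)/(37 - 17) ≡ 2/20 mod 67. 20⁻¹ ≡ 57 (mod 67), so λ ≡ 47.
  x = λ² - 17 - 37 = 2209 - 54 ≡ 11; y = λ·(17 - 11) - 15 ≡ 66. → (11, 66)
double: tangent at (11, 66): λ = (3·11² + 21)/(2·66) ≡ 49/65. 65⁻¹ ≡ 33 (mod 67), so λ ≡ 49·33 ≡ 9.
  x = λ² - 11 - 11 = 81 - 22 ≡ 59; y = λ·(11 - 59) - 66 ≡ 38. → (59, 38)

(59, 38)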